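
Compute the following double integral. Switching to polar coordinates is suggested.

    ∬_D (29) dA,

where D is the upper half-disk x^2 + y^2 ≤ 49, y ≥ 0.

The region D is 0 ≤ r ≤ 7, 0 ≤ θ ≤ π in polar coordinates, where x = r cos(θ), y = r sin(θ), and dA = r dr dθ.

Under the substitution, the integrand becomes 29, so

    ∬_D (29) dA = ∫_{0}^{π} ∫_{0}^{7} (29) · r dr dθ.

Inner integral (in r): ∫_{0}^{7} (29) · r dr = 1421/2.

Outer integral (in θ): ∫_{0}^{π} (1421/2) dθ = 1421π/2.

Therefore ∬_D (29) dA = 1421π/2.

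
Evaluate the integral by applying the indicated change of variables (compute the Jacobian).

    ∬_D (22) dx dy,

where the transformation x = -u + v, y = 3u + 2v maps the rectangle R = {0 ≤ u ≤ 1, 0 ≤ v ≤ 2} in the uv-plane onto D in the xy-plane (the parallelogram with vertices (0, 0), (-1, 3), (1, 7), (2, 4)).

Compute the Jacobian determinant of (x, y) with respect to (u, v):

    ∂(x,y)/∂(u,v) = | -1  1 | = (-1)(2) - (1)(3) = -5.
                   | 3  2 |

Its absolute value is |J| = 5 (the area scaling factor).

Substituting x = -u + v, y = 3u + 2v into the integrand,

    22 → 22,

so the integral becomes

    ∬_R (22) · |J| du dv = ∫_0^1 ∫_0^2 (110) dv du.

Inner (v): 220.
Outer (u): 220.

Therefore ∬_D (22) dx dy = 220.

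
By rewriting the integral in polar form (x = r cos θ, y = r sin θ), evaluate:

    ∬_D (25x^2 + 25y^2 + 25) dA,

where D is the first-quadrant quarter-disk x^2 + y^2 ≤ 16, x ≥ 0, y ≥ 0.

The region D is 0 ≤ r ≤ 4, 0 ≤ θ ≤ π/2 in polar coordinates, where x = r cos(θ), y = r sin(θ), and dA = r dr dθ.

Under the substitution, the integrand becomes 25r^2 + 25, so

    ∬_D (25x^2 + 25y^2 + 25) dA = ∫_{0}^{π/2} ∫_{0}^{4} (25r^2 + 25) · r dr dθ.

Inner integral (in r): ∫_{0}^{4} (25r^2 + 25) · r dr = 1800.

Outer integral (in θ): ∫_{0}^{π/2} (1800) dθ = 900π.

Therefore ∬_D (25x^2 + 25y^2 + 25) dA = 900π.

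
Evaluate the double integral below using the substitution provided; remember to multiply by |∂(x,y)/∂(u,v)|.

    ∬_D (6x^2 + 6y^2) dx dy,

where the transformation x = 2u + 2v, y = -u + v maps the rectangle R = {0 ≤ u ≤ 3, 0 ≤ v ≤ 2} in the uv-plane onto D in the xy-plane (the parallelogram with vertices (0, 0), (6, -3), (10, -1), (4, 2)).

Compute the Jacobian determinant of (x, y) with respect to (u, v):

    ∂(x,y)/∂(u,v) = | 2  2 | = (2)(1) - (2)(-1) = 4.
                   | -1  1 |

Its absolute value is |J| = 4 (the area scaling factor).

Substituting x = 2u + 2v, y = -u + v into the integrand,

    6x^2 + 6y^2 → 30u^2 + 36u v + 30v^2,

so the integral becomes

    ∬_R (30u^2 + 36u v + 30v^2) · |J| du dv = ∫_0^3 ∫_0^2 (120u^2 + 144u v + 120v^2) dv du.

Inner (v): 240u^2 + 288u + 320.
Outer (u): 4416.

Therefore ∬_D (6x^2 + 6y^2) dx dy = 4416.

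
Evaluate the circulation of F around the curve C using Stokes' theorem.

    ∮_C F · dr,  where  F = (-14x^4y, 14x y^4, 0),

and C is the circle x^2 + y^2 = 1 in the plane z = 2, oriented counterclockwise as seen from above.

Let S be the flat disk x^2 + y^2 ≤ 1 in the plane z = 2, with upward unit normal n̂ = ẑ. By Stokes' theorem,

    ∮_C F · dr = ∬_S (∇ × F) · n̂ dS = ∬_D (curl F)_z dA,

where D is the disk x^2 + y^2 ≤ 1.

Compute the curl of F = (-14x^4y, 14x y^4, 0):
    (∇ × F)_x = ∂F_z/∂y - ∂F_y/∂z = 0,
    (∇ × F)_y = ∂F_x/∂z - ∂F_z/∂x = 0,
    (∇ × F)_z = ∂F_y/∂x - ∂F_x/∂y = 14x^4 + 14y^4.

On z = 2, (curl F)_z = 14x^4 + 14y^4.

Convert to polar (x = r cos θ, y = r sin θ, dA = r dr dθ); the integrand becomes 14r^4(sin(θ)^4 + cos(θ)^4), so

    ∬_D (curl F)_z dA = ∫_0^{2π} ∫_0^{1} (14r^4(sin(θ)^4 + cos(θ)^4)) · r dr dθ.

Inner (r from 0 to 1): 7sin(θ)^4/3 + 7cos(θ)^4/3.
Outer (θ from 0 to 2π): 7π/2.

Therefore ∮_C F · dr = 7π/2.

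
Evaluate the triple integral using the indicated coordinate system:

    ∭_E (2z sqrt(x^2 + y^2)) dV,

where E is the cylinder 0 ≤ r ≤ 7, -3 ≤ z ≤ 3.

In cylindrical coordinates, x = r cos(θ), y = r sin(θ), z = z, and dV = r dr dθ dz.

The integrand becomes 2r z, so

    ∭_E (2z sqrt(x^2 + y^2)) dV = ∫_{0}^{2π} ∫_{0}^{7} ∫_{-3}^{3} (2r z) · r dz dr dθ.

Inner (z): 0.
Middle (r from 0 to 7): 0.
Outer (θ): 0.

Therefore the triple integral equals 0.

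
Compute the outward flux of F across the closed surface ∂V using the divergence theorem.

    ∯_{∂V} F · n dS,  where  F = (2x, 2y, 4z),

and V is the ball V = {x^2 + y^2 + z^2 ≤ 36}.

By the divergence theorem,

    ∯_{∂V} F · n dS = ∭_V (∇ · F) dV.

Compute the divergence:
    ∇ · F = ∂F_x/∂x + ∂F_y/∂y + ∂F_z/∂z = 2 + 2 + 4 = 8.

In spherical coordinates, x = ρ sin(φ) cos(θ), y = ρ sin(φ) sin(θ), z = ρ cos(φ), dV = ρ^2 sin(φ) dρ dφ dθ, with 0 ≤ ρ ≤ 6, 0 ≤ φ ≤ π, 0 ≤ θ ≤ 2π.

The integrand, after substitution and multiplying by the volume element, becomes (8) · ρ^2 sin(φ), so

    ∭_V (∇·F) dV = ∫_0^{2π} ∫_0^{π} ∫_0^{6} (8) · ρ^2 sin(φ) dρ dφ dθ.

Inner (ρ from 0 to 6): 576sin(φ).
Middle (φ from 0 to π): 1152.
Outer (θ from 0 to 2π): 2304π.

Therefore ∯_{∂V} F · n dS = 2304π.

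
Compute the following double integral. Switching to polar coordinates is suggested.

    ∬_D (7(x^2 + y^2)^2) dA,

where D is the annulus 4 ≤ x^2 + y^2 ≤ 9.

The region D is 2 ≤ r ≤ 3, 0 ≤ θ ≤ 2π in polar coordinates, where x = r cos(θ), y = r sin(θ), and dA = r dr dθ.

Under the substitution, the integrand becomes 7r^4, so

    ∬_D (7(x^2 + y^2)^2) dA = ∫_{0}^{2π} ∫_{2}^{3} (7r^4) · r dr dθ.

Inner integral (in r): ∫_{2}^{3} (7r^4) · r dr = 4655/6.

Outer integral (in θ): ∫_{0}^{2π} (4655/6) dθ = 4655π/3.

Therefore ∬_D (7(x^2 + y^2)^2) dA = 4655π/3.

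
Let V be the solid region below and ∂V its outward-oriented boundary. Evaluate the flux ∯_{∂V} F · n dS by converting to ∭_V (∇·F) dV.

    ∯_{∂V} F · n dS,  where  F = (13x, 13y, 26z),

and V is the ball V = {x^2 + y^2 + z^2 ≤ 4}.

By the divergence theorem,

    ∯_{∂V} F · n dS = ∭_V (∇ · F) dV.

Compute the divergence:
    ∇ · F = ∂F_x/∂x + ∂F_y/∂y + ∂F_z/∂z = 13 + 13 + 26 = 52.

In spherical coordinates, x = ρ sin(φ) cos(θ), y = ρ sin(φ) sin(θ), z = ρ cos(φ), dV = ρ^2 sin(φ) dρ dφ dθ, with 0 ≤ ρ ≤ 2, 0 ≤ φ ≤ π, 0 ≤ θ ≤ 2π.

The integrand, after substitution and multiplying by the volume element, becomes (52) · ρ^2 sin(φ), so

    ∭_V (∇·F) dV = ∫_0^{2π} ∫_0^{π} ∫_0^{2} (52) · ρ^2 sin(φ) dρ dφ dθ.

Inner (ρ from 0 to 2): 416sin(φ)/3.
Middle (φ from 0 to π): 832/3.
Outer (θ from 0 to 2π): 1664π/3.

Therefore ∯_{∂V} F · n dS = 1664π/3.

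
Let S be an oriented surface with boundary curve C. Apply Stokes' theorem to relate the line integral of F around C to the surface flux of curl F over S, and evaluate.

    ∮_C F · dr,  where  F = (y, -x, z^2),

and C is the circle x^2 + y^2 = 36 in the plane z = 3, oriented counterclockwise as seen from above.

Let S be the flat disk x^2 + y^2 ≤ 36 in the plane z = 3, with upward unit normal n̂ = ẑ. By Stokes' theorem,

    ∮_C F · dr = ∬_S (∇ × F) · n̂ dS = ∬_D (curl F)_z dA,

where D is the disk x^2 + y^2 ≤ 36.

Compute the curl of F = (y, -x, z^2):
    (∇ × F)_x = ∂F_z/∂y - ∂F_y/∂z = 0,
    (∇ × F)_y = ∂F_x/∂z - ∂F_z/∂x = 0,
    (∇ × F)_z = ∂F_y/∂x - ∂F_x/∂y = -2.

On z = 3, (curl F)_z = -2.

Convert to polar (x = r cos θ, y = r sin θ, dA = r dr dθ); the integrand becomes -2, so

    ∬_D (curl F)_z dA = ∫_0^{2π} ∫_0^{6} (-2) · r dr dθ.

Inner (r from 0 to 6): -36.
Outer (θ from 0 to 2π): -72π.

Therefore ∮_C F · dr = -72π.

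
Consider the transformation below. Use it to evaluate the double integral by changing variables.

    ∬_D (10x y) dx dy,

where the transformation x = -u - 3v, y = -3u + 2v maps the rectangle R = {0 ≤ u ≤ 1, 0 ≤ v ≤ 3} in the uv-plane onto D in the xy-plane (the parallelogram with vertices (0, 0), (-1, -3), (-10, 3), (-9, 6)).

Compute the Jacobian determinant of (x, y) with respect to (u, v):

    ∂(x,y)/∂(u,v) = | -1  -3 | = (-1)(2) - (-3)(-3) = -11.
                   | -3  2 |

Its absolute value is |J| = 11 (the area scaling factor).

Substituting x = -u - 3v, y = -3u + 2v into the integrand,

    10x y → 30u^2 + 70u v - 60v^2,

so the integral becomes

    ∬_R (30u^2 + 70u v - 60v^2) · |J| du dv = ∫_0^1 ∫_0^3 (330u^2 + 770u v - 660v^2) dv du.

Inner (v): 990u^2 + 3465u - 5940.
Outer (u): -7755/2.

Therefore ∬_D (10x y) dx dy = -7755/2.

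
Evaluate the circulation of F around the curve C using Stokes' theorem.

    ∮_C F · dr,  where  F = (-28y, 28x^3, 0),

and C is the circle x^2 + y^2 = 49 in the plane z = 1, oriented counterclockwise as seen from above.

Let S be the flat disk x^2 + y^2 ≤ 49 in the plane z = 1, with upward unit normal n̂ = ẑ. By Stokes' theorem,

    ∮_C F · dr = ∬_S (∇ × F) · n̂ dS = ∬_D (curl F)_z dA,

where D is the disk x^2 + y^2 ≤ 49.

Compute the curl of F = (-28y, 28x^3, 0):
    (∇ × F)_x = ∂F_z/∂y - ∂F_y/∂z = 0,
    (∇ × F)_y = ∂F_x/∂z - ∂F_z/∂x = 0,
    (∇ × F)_z = ∂F_y/∂x - ∂F_x/∂y = 84x^2 + 28.

On z = 1, (curl F)_z = 84x^2 + 28.

Convert to polar (x = r cos θ, y = r sin θ, dA = r dr dθ); the integrand becomes 84r^2cos(θ)^2 + 28, so

    ∬_D (curl F)_z dA = ∫_0^{2π} ∫_0^{7} (84r^2cos(θ)^2 + 28) · r dr dθ.

Inner (r from 0 to 7): 50421cos(θ)^2 + 686.
Outer (θ from 0 to 2π): 51793π.

Therefore ∮_C F · dr = 51793π.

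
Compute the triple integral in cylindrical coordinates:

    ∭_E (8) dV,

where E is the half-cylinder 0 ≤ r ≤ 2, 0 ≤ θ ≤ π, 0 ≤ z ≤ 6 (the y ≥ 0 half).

In cylindrical coordinates, x = r cos(θ), y = r sin(θ), z = z, and dV = r dr dθ dz.

The integrand becomes 8, so

    ∭_E (8) dV = ∫_{0}^{π} ∫_{0}^{2} ∫_{0}^{6} (8) · r dz dr dθ.

Inner (z): 48r.
Middle (r from 0 to 2): 96.
Outer (θ): 96π.

Therefore the triple integral equals 96π.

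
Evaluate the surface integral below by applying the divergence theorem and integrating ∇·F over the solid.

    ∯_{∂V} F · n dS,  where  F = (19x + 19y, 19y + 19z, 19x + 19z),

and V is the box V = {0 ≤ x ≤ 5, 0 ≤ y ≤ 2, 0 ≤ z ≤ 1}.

By the divergence theorem,

    ∯_{∂V} F · n dS = ∭_V (∇ · F) dV.

Compute the divergence:
    ∇ · F = ∂F_x/∂x + ∂F_y/∂y + ∂F_z/∂z = 19 + 19 + 19 = 57.

V is a rectangular box, so dV = dx dy dz with 0 ≤ x ≤ 5, 0 ≤ y ≤ 2, 0 ≤ z ≤ 1.

Integrate (57) over V as an iterated integral:

    ∭_V (∇·F) dV = ∫_0^{5} ∫_0^{2} ∫_0^{1} (57) dz dy dx.

Inner (z from 0 to 1): 57.
Middle (y from 0 to 2): 114.
Outer (x from 0 to 5): 570.

Therefore ∯_{∂V} F · n dS = 570.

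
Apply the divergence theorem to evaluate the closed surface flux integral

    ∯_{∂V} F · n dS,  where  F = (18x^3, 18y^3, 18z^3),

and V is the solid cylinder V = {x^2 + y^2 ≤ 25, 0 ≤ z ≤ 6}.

By the divergence theorem,

    ∯_{∂V} F · n dS = ∭_V (∇ · F) dV.

Compute the divergence:
    ∇ · F = ∂F_x/∂x + ∂F_y/∂y + ∂F_z/∂z = 54x^2 + 54y^2 + 54z^2.

In cylindrical coordinates, x = r cos(θ), y = r sin(θ), z = z, dV = r dr dθ dz, with 0 ≤ r ≤ 5, 0 ≤ θ ≤ 2π, 0 ≤ z ≤ 6.

The integrand, after substitution and multiplying by the volume element, becomes (54r^2 + 54z^2) · r, so

    ∭_V (∇·F) dV = ∫_0^{2π} ∫_0^{5} ∫_0^{6} (54r^2 + 54z^2) · r dz dr dθ.

Inner (z from 0 to 6): 324r (r^2 + 12).
Middle (r from 0 to 5): 99225.
Outer (θ from 0 to 2π): 198450π.

Therefore ∯_{∂V} F · n dS = 198450π.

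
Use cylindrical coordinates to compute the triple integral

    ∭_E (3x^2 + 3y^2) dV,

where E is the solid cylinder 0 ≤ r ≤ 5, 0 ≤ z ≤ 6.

In cylindrical coordinates, x = r cos(θ), y = r sin(θ), z = z, and dV = r dr dθ dz.

The integrand becomes 3r^2, so

    ∭_E (3x^2 + 3y^2) dV = ∫_{0}^{2π} ∫_{0}^{5} ∫_{0}^{6} (3r^2) · r dz dr dθ.

Inner (z): 18r^3.
Middle (r from 0 to 5): 5625/2.
Outer (θ): 5625π.

Therefore the triple integral equals 5625π.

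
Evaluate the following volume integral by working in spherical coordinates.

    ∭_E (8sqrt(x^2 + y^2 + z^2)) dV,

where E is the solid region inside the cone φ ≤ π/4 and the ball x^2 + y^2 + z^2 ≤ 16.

In spherical coordinates, x = ρ sin(φ) cos(θ), y = ρ sin(φ) sin(θ), z = ρ cos(φ), and dV = ρ^2 sin(φ) dρ dφ dθ.

The integrand becomes 8ρ, so

    ∭_E (8sqrt(x^2 + y^2 + z^2)) dV = ∫_{0}^{2π} ∫_{0}^{π/4} ∫_{0}^{4} (8ρ) · ρ^2 sin(φ) dρ dφ dθ.

Inner (ρ): 512sin(φ).
Middle (φ): 512 - 256sqrt(2).
Outer (θ): 512π (2 - sqrt(2)).

Therefore the triple integral equals 512π (2 - sqrt(2)).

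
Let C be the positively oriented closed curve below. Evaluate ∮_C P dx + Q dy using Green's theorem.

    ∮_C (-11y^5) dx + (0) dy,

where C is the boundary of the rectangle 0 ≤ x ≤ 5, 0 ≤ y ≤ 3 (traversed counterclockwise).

Green's theorem converts the closed line integral into a double integral over the enclosed region D:

    ∮_C P dx + Q dy = ∬_D (∂Q/∂x - ∂P/∂y) dA.

Here P = -11y^5, Q = 0, so

    ∂Q/∂x = 0,    ∂P/∂y = -55y^4,
    ∂Q/∂x - ∂P/∂y = 55y^4.

D is the region 0 ≤ x ≤ 5, 0 ≤ y ≤ 3. Evaluating the double integral:

    ∬_D (55y^4) dA = ∫_0^{5} ∫_0^{3} (55y^4) dy dx.

Inner (y from 0 to 3): 2673.
Outer (x from 0 to 5): 13365.

Therefore ∮_C P dx + Q dy = 13365.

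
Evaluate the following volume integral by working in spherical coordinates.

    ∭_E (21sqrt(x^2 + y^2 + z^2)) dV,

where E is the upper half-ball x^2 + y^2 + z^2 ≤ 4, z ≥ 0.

In spherical coordinates, x = ρ sin(φ) cos(θ), y = ρ sin(φ) sin(θ), z = ρ cos(φ), and dV = ρ^2 sin(φ) dρ dφ dθ.

The integrand becomes 21ρ, so

    ∭_E (21sqrt(x^2 + y^2 + z^2)) dV = ∫_{0}^{2π} ∫_{0}^{π/2} ∫_{0}^{2} (21ρ) · ρ^2 sin(φ) dρ dφ dθ.

Inner (ρ): 84sin(φ).
Middle (φ): 84.
Outer (θ): 168π.

Therefore the triple integral equals 168π.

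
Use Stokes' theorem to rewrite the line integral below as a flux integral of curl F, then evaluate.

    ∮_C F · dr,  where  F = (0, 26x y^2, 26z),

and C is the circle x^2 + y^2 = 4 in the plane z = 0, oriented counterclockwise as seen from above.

Let S be the flat disk x^2 + y^2 ≤ 4 in the plane z = 0, with upward unit normal n̂ = ẑ. By Stokes' theorem,

    ∮_C F · dr = ∬_S (∇ × F) · n̂ dS = ∬_D (curl F)_z dA,

where D is the disk x^2 + y^2 ≤ 4.

Compute the curl of F = (0, 26x y^2, 26z):
    (∇ × F)_x = ∂F_z/∂y - ∂F_y/∂z = 0,
    (∇ × F)_y = ∂F_x/∂z - ∂F_z/∂x = 0,
    (∇ × F)_z = ∂F_y/∂x - ∂F_x/∂y = 26y^2.

On z = 0, (curl F)_z = 26y^2.

Convert to polar (x = r cos θ, y = r sin θ, dA = r dr dθ); the integrand becomes 26r^2sin(θ)^2, so

    ∬_D (curl F)_z dA = ∫_0^{2π} ∫_0^{2} (26r^2sin(θ)^2) · r dr dθ.

Inner (r from 0 to 2): 104sin(θ)^2.
Outer (θ from 0 to 2π): 104π.

Therefore ∮_C F · dr = 104π.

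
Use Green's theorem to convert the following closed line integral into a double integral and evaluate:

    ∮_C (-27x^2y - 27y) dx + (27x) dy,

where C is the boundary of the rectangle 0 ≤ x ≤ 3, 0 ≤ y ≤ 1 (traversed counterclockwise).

Green's theorem converts the closed line integral into a double integral over the enclosed region D:

    ∮_C P dx + Q dy = ∬_D (∂Q/∂x - ∂P/∂y) dA.

Here P = -27x^2y - 27y, Q = 27x, so

    ∂Q/∂x = 27,    ∂P/∂y = -27x^2 - 27,
    ∂Q/∂x - ∂P/∂y = 27x^2 + 54.

D is the region 0 ≤ x ≤ 3, 0 ≤ y ≤ 1. Evaluating the double integral:

    ∬_D (27x^2 + 54) dA = ∫_0^{3} ∫_0^{1} (27x^2 + 54) dy dx.

Inner (y from 0 to 1): 27x^2 + 54.
Outer (x from 0 to 3): 405.

Therefore ∮_C P dx + Q dy = 405.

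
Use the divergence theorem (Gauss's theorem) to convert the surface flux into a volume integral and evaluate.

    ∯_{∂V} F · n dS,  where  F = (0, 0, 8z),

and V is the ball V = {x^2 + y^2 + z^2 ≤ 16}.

By the divergence theorem,

    ∯_{∂V} F · n dS = ∭_V (∇ · F) dV.

Compute the divergence:
    ∇ · F = ∂F_x/∂x + ∂F_y/∂y + ∂F_z/∂z = 0 + 0 + 8 = 8.

In spherical coordinates, x = ρ sin(φ) cos(θ), y = ρ sin(φ) sin(θ), z = ρ cos(φ), dV = ρ^2 sin(φ) dρ dφ dθ, with 0 ≤ ρ ≤ 4, 0 ≤ φ ≤ π, 0 ≤ θ ≤ 2π.

The integrand, after substitution and multiplying by the volume element, becomes (8) · ρ^2 sin(φ), so

    ∭_V (∇·F) dV = ∫_0^{2π} ∫_0^{π} ∫_0^{4} (8) · ρ^2 sin(φ) dρ dφ dθ.

Inner (ρ from 0 to 4): 512sin(φ)/3.
Middle (φ from 0 to π): 1024/3.
Outer (θ from 0 to 2π): 2048π/3.

Therefore ∯_{∂V} F · n dS = 2048π/3.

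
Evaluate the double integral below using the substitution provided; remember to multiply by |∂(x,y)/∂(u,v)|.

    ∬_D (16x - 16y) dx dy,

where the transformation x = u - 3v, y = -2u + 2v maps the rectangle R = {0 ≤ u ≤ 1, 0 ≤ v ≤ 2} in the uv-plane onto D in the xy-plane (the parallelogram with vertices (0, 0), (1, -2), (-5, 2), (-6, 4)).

Compute the Jacobian determinant of (x, y) with respect to (u, v):

    ∂(x,y)/∂(u,v) = | 1  -3 | = (1)(2) - (-3)(-2) = -4.
                   | -2  2 |

Its absolute value is |J| = 4 (the area scaling factor).

Substituting x = u - 3v, y = -2u + 2v into the integrand,

    16x - 16y → 48u - 80v,

so the integral becomes

    ∬_R (48u - 80v) · |J| du dv = ∫_0^1 ∫_0^2 (192u - 320v) dv du.

Inner (v): 384u - 640.
Outer (u): -448.

Therefore ∬_D (16x - 16y) dx dy = -448.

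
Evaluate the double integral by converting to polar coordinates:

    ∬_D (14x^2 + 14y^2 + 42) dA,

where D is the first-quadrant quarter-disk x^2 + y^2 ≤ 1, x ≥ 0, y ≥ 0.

The region D is 0 ≤ r ≤ 1, 0 ≤ θ ≤ π/2 in polar coordinates, where x = r cos(θ), y = r sin(θ), and dA = r dr dθ.

Under the substitution, the integrand becomes 14r^2 + 42, so

    ∬_D (14x^2 + 14y^2 + 42) dA = ∫_{0}^{π/2} ∫_{0}^{1} (14r^2 + 42) · r dr dθ.

Inner integral (in r): ∫_{0}^{1} (14r^2 + 42) · r dr = 49/2.

Outer integral (in θ): ∫_{0}^{π/2} (49/2) dθ = 49π/4.

Therefore ∬_D (14x^2 + 14y^2 + 42) dA = 49π/4.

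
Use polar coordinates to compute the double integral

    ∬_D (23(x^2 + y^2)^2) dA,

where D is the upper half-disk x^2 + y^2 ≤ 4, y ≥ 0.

The region D is 0 ≤ r ≤ 2, 0 ≤ θ ≤ π in polar coordinates, where x = r cos(θ), y = r sin(θ), and dA = r dr dθ.

Under the substitution, the integrand becomes 23r^4, so

    ∬_D (23(x^2 + y^2)^2) dA = ∫_{0}^{π} ∫_{0}^{2} (23r^4) · r dr dθ.

Inner integral (in r): ∫_{0}^{2} (23r^4) · r dr = 736/3.

Outer integral (in θ): ∫_{0}^{π} (736/3) dθ = 736π/3.

Therefore ∬_D (23(x^2 + y^2)^2) dA = 736π/3.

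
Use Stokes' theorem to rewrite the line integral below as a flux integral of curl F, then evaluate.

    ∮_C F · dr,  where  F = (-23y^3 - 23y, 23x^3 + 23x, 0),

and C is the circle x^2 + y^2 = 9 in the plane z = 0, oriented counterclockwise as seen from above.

Let S be the flat disk x^2 + y^2 ≤ 9 in the plane z = 0, with upward unit normal n̂ = ẑ. By Stokes' theorem,

    ∮_C F · dr = ∬_S (∇ × F) · n̂ dS = ∬_D (curl F)_z dA,

where D is the disk x^2 + y^2 ≤ 9.

Compute the curl of F = (-23y^3 - 23y, 23x^3 + 23x, 0):
    (∇ × F)_x = ∂F_z/∂y - ∂F_y/∂z = 0,
    (∇ × F)_y = ∂F_x/∂z - ∂F_z/∂x = 0,
    (∇ × F)_z = ∂F_y/∂x - ∂F_x/∂y = 69x^2 + 69y^2 + 46.

On z = 0, (curl F)_z = 69x^2 + 69y^2 + 46.

Convert to polar (x = r cos θ, y = r sin θ, dA = r dr dθ); the integrand becomes 69r^2 + 46, so

    ∬_D (curl F)_z dA = ∫_0^{2π} ∫_0^{3} (69r^2 + 46) · r dr dθ.

Inner (r from 0 to 3): 6417/4.
Outer (θ from 0 to 2π): 6417π/2.

Therefore ∮_C F · dr = 6417π/2.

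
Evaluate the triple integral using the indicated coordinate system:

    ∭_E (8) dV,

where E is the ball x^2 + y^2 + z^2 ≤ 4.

In spherical coordinates, x = ρ sin(φ) cos(θ), y = ρ sin(φ) sin(θ), z = ρ cos(φ), and dV = ρ^2 sin(φ) dρ dφ dθ.

The integrand becomes 8, so

    ∭_E (8) dV = ∫_{0}^{2π} ∫_{0}^{π} ∫_{0}^{2} (8) · ρ^2 sin(φ) dρ dφ dθ.

Inner (ρ): 64sin(φ)/3.
Middle (φ): 128/3.
Outer (θ): 256π/3.

Therefore the triple integral equals 256π/3.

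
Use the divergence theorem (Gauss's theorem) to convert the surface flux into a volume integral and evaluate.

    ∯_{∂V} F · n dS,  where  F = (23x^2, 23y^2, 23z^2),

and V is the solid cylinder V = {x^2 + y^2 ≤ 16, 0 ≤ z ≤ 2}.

By the divergence theorem,

    ∯_{∂V} F · n dS = ∭_V (∇ · F) dV.

Compute the divergence:
    ∇ · F = ∂F_x/∂x + ∂F_y/∂y + ∂F_z/∂z = 46x + 46y + 46z.

In cylindrical coordinates, x = r cos(θ), y = r sin(θ), z = z, dV = r dr dθ dz, with 0 ≤ r ≤ 4, 0 ≤ θ ≤ 2π, 0 ≤ z ≤ 2.

The integrand, after substitution and multiplying by the volume element, becomes (46sqrt(2)r sin(θ + π/4) + 46z) · r, so

    ∭_V (∇·F) dV = ∫_0^{2π} ∫_0^{4} ∫_0^{2} (46sqrt(2)r sin(θ + π/4) + 46z) · r dz dr dθ.

Inner (z from 0 to 2): 92r (sqrt(2)r sin(θ + π/4) + 1).
Middle (r from 0 to 4): 5888sqrt(2)sin(θ + π/4)/3 + 736.
Outer (θ from 0 to 2π): 1472π.

Therefore ∯_{∂V} F · n dS = 1472π.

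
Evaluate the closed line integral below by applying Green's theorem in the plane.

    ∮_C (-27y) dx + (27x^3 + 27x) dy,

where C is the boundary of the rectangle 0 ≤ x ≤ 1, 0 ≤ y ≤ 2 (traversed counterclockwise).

Green's theorem converts the closed line integral into a double integral over the enclosed region D:

    ∮_C P dx + Q dy = ∬_D (∂Q/∂x - ∂P/∂y) dA.

Here P = -27y, Q = 27x^3 + 27x, so

    ∂Q/∂x = 81x^2 + 27,    ∂P/∂y = -27,
    ∂Q/∂x - ∂P/∂y = 81x^2 + 54.

D is the region 0 ≤ x ≤ 1, 0 ≤ y ≤ 2. Evaluating the double integral:

    ∬_D (81x^2 + 54) dA = ∫_0^{1} ∫_0^{2} (81x^2 + 54) dy dx.

Inner (y from 0 to 2): 162x^2 + 108.
Outer (x from 0 to 1): 162.

Therefore ∮_C P dx + Q dy = 162.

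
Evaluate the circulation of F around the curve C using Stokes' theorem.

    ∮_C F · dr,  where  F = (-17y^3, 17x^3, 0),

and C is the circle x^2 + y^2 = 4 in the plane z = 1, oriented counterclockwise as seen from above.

Let S be the flat disk x^2 + y^2 ≤ 4 in the plane z = 1, with upward unit normal n̂ = ẑ. By Stokes' theorem,

    ∮_C F · dr = ∬_S (∇ × F) · n̂ dS = ∬_D (curl F)_z dA,

where D is the disk x^2 + y^2 ≤ 4.

Compute the curl of F = (-17y^3, 17x^3, 0):
    (∇ × F)_x = ∂F_z/∂y - ∂F_y/∂z = 0,
    (∇ × F)_y = ∂F_x/∂z - ∂F_z/∂x = 0,
    (∇ × F)_z = ∂F_y/∂x - ∂F_x/∂y = 51x^2 + 51y^2.

On z = 1, (curl F)_z = 51x^2 + 51y^2.

Convert to polar (x = r cos θ, y = r sin θ, dA = r dr dθ); the integrand becomes 51r^2, so

    ∬_D (curl F)_z dA = ∫_0^{2π} ∫_0^{2} (51r^2) · r dr dθ.

Inner (r from 0 to 2): 204.
Outer (θ from 0 to 2π): 408π.

Therefore ∮_C F · dr = 408π.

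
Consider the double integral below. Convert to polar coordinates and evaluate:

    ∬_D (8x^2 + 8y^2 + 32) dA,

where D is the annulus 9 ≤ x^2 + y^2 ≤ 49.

The region D is 3 ≤ r ≤ 7, 0 ≤ θ ≤ 2π in polar coordinates, where x = r cos(θ), y = r sin(θ), and dA = r dr dθ.

Under the substitution, the integrand becomes 8r^2 + 32, so

    ∬_D (8x^2 + 8y^2 + 32) dA = ∫_{0}^{2π} ∫_{3}^{7} (8r^2 + 32) · r dr dθ.

Inner integral (in r): ∫_{3}^{7} (8r^2 + 32) · r dr = 5280.

Outer integral (in θ): ∫_{0}^{2π} (5280) dθ = 10560π.

Therefore ∬_D (8x^2 + 8y^2 + 32) dA = 10560π.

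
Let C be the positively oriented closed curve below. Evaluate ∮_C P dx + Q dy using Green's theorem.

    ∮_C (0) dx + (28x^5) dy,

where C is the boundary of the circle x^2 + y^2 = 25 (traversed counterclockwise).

Green's theorem converts the closed line integral into a double integral over the enclosed region D:

    ∮_C P dx + Q dy = ∬_D (∂Q/∂x - ∂P/∂y) dA.

Here P = 0, Q = 28x^5, so

    ∂Q/∂x = 140x^4,    ∂P/∂y = 0,
    ∂Q/∂x - ∂P/∂y = 140x^4.

D is the region x^2 + y^2 ≤ 25. Evaluating the double integral:

In polar coordinates (x = r cos θ, y = r sin θ, dA = r dr dθ) the integrand becomes 140r^4cos(θ)^4, so

    ∬_D (140x^4) dA = ∫_0^{2π} ∫_0^{5} (140r^4cos(θ)^4) · r dr dθ.

Inner (r from 0 to 5): 1093750cos(θ)^4/3.
Outer (θ from 0 to 2π): 546875π/2.

Therefore ∮_C P dx + Q dy = 546875π/2.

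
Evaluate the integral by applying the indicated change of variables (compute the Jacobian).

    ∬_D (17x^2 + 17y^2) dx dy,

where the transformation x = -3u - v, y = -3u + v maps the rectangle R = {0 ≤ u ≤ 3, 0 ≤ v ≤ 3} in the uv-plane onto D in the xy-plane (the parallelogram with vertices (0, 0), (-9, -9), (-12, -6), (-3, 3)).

Compute the Jacobian determinant of (x, y) with respect to (u, v):

    ∂(x,y)/∂(u,v) = | -3  -1 | = (-3)(1) - (-1)(-3) = -6.
                   | -3  1 |

Its absolute value is |J| = 6 (the area scaling factor).

Substituting x = -3u - v, y = -3u + v into the integrand,

    17x^2 + 17y^2 → 306u^2 + 34v^2,

so the integral becomes

    ∬_R (306u^2 + 34v^2) · |J| du dv = ∫_0^3 ∫_0^3 (1836u^2 + 204v^2) dv du.

Inner (v): 5508u^2 + 1836.
Outer (u): 55080.

Therefore ∬_D (17x^2 + 17y^2) dx dy = 55080.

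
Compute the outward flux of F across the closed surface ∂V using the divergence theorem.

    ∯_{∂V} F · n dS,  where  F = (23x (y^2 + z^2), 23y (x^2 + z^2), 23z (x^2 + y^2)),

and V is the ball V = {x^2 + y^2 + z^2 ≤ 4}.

By the divergence theorem,

    ∯_{∂V} F · n dS = ∭_V (∇ · F) dV.

Compute the divergence:
    ∇ · F = ∂F_x/∂x + ∂F_y/∂y + ∂F_z/∂z = 23y^2 + 23z^2 + 23x^2 + 23z^2 + 23x^2 + 23y^2 = 46x^2 + 46y^2 + 46z^2.

In spherical coordinates, x = ρ sin(φ) cos(θ), y = ρ sin(φ) sin(θ), z = ρ cos(φ), dV = ρ^2 sin(φ) dρ dφ dθ, with 0 ≤ ρ ≤ 2, 0 ≤ φ ≤ π, 0 ≤ θ ≤ 2π.

The integrand, after substitution and multiplying by the volume element, becomes (46ρ^2) · ρ^2 sin(φ), so

    ∭_V (∇·F) dV = ∫_0^{2π} ∫_0^{π} ∫_0^{2} (46ρ^2) · ρ^2 sin(φ) dρ dφ dθ.

Inner (ρ from 0 to 2): 1472sin(φ)/5.
Middle (φ from 0 to π): 2944/5.
Outer (θ from 0 to 2π): 5888π/5.

Therefore ∯_{∂V} F · n dS = 5888π/5.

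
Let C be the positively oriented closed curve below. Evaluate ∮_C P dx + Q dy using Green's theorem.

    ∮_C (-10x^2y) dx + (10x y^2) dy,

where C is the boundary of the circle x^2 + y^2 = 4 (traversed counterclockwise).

Green's theorem converts the closed line integral into a double integral over the enclosed region D:

    ∮_C P dx + Q dy = ∬_D (∂Q/∂x - ∂P/∂y) dA.

Here P = -10x^2y, Q = 10x y^2, so

    ∂Q/∂x = 10y^2,    ∂P/∂y = -10x^2,
    ∂Q/∂x - ∂P/∂y = 10x^2 + 10y^2.

D is the region x^2 + y^2 ≤ 4. Evaluating the double integral:

In polar coordinates (x = r cos θ, y = r sin θ, dA = r dr dθ) the integrand becomes 10r^2, so

    ∬_D (10x^2 + 10y^2) dA = ∫_0^{2π} ∫_0^{2} (10r^2) · r dr dθ.

Inner (r from 0 to 2): 40.
Outer (θ from 0 to 2π): 80π.

Therefore ∮_C P dx + Q dy = 80π.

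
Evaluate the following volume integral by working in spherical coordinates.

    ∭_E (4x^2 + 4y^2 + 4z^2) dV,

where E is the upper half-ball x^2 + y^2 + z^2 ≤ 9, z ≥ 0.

In spherical coordinates, x = ρ sin(φ) cos(θ), y = ρ sin(φ) sin(θ), z = ρ cos(φ), and dV = ρ^2 sin(φ) dρ dφ dθ.

The integrand becomes 4ρ^2, so

    ∭_E (4x^2 + 4y^2 + 4z^2) dV = ∫_{0}^{2π} ∫_{0}^{π/2} ∫_{0}^{3} (4ρ^2) · ρ^2 sin(φ) dρ dφ dθ.

Inner (ρ): 972sin(φ)/5.
Middle (φ): 972/5.
Outer (θ): 1944π/5.

Therefore the triple integral equals 1944π/5.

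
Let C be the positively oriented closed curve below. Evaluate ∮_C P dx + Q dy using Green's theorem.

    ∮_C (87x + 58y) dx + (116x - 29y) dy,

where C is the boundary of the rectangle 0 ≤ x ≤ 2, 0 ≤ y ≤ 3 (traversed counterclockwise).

Green's theorem converts the closed line integral into a double integral over the enclosed region D:

    ∮_C P dx + Q dy = ∬_D (∂Q/∂x - ∂P/∂y) dA.

Here P = 87x + 58y, Q = 116x - 29y, so

    ∂Q/∂x = 116,    ∂P/∂y = 58,
    ∂Q/∂x - ∂P/∂y = 58.

D is the region 0 ≤ x ≤ 2, 0 ≤ y ≤ 3. Evaluating the double integral:

    ∬_D (58) dA = ∫_0^{2} ∫_0^{3} (58) dy dx.

Inner (y from 0 to 3): 174.
Outer (x from 0 to 2): 348.

Therefore ∮_C P dx + Q dy = 348.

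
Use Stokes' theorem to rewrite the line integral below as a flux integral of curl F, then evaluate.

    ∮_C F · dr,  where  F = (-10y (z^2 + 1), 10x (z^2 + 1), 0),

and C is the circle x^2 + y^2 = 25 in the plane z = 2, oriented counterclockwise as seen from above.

Let S be the flat disk x^2 + y^2 ≤ 25 in the plane z = 2, with upward unit normal n̂ = ẑ. By Stokes' theorem,

    ∮_C F · dr = ∬_S (∇ × F) · n̂ dS = ∬_D (curl F)_z dA,

where D is the disk x^2 + y^2 ≤ 25.

Compute the curl of F = (-10y (z^2 + 1), 10x (z^2 + 1), 0):
    (∇ × F)_x = ∂F_z/∂y - ∂F_y/∂z = -20x z,
    (∇ × F)_y = ∂F_x/∂z - ∂F_z/∂x = -20y z,
    (∇ × F)_z = ∂F_y/∂x - ∂F_x/∂y = 20z^2 + 20.

On z = 2, (curl F)_z = 100.

Convert to polar (x = r cos θ, y = r sin θ, dA = r dr dθ); the integrand becomes 100, so

    ∬_D (curl F)_z dA = ∫_0^{2π} ∫_0^{5} (100) · r dr dθ.

Inner (r from 0 to 5): 1250.
Outer (θ from 0 to 2π): 2500π.

Therefore ∮_C F · dr = 2500π.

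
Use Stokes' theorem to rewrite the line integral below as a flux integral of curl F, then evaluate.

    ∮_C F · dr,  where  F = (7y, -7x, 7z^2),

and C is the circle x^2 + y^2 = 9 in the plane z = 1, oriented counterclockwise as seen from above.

Let S be the flat disk x^2 + y^2 ≤ 9 in the plane z = 1, with upward unit normal n̂ = ẑ. By Stokes' theorem,

    ∮_C F · dr = ∬_S (∇ × F) · n̂ dS = ∬_D (curl F)_z dA,

where D is the disk x^2 + y^2 ≤ 9.

Compute the curl of F = (7y, -7x, 7z^2):
    (∇ × F)_x = ∂F_z/∂y - ∂F_y/∂z = 0,
    (∇ × F)_y = ∂F_x/∂z - ∂F_z/∂x = 0,
    (∇ × F)_z = ∂F_y/∂x - ∂F_x/∂y = -14.

On z = 1, (curl F)_z = -14.

Convert to polar (x = r cos θ, y = r sin θ, dA = r dr dθ); the integrand becomes -14, so

    ∬_D (curl F)_z dA = ∫_0^{2π} ∫_0^{3} (-14) · r dr dθ.

Inner (r from 0 to 3): -63.
Outer (θ from 0 to 2π): -126π.

Therefore ∮_C F · dr = -126π.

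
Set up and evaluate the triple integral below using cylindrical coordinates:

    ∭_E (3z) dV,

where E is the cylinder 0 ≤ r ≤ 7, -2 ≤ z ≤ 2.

In cylindrical coordinates, x = r cos(θ), y = r sin(θ), z = z, and dV = r dr dθ dz.

The integrand becomes 3z, so

    ∭_E (3z) dV = ∫_{0}^{2π} ∫_{0}^{7} ∫_{-2}^{2} (3z) · r dz dr dθ.

Inner (z): 0.
Middle (r from 0 to 7): 0.
Outer (θ): 0.

Therefore the triple integral equals 0.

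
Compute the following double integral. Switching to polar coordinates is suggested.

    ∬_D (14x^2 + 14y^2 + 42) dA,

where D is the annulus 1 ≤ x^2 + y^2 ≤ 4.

The region D is 1 ≤ r ≤ 2, 0 ≤ θ ≤ 2π in polar coordinates, where x = r cos(θ), y = r sin(θ), and dA = r dr dθ.

Under the substitution, the integrand becomes 14r^2 + 42, so

    ∬_D (14x^2 + 14y^2 + 42) dA = ∫_{0}^{2π} ∫_{1}^{2} (14r^2 + 42) · r dr dθ.

Inner integral (in r): ∫_{1}^{2} (14r^2 + 42) · r dr = 231/2.

Outer integral (in θ): ∫_{0}^{2π} (231/2) dθ = 231π.

Therefore ∬_D (14x^2 + 14y^2 + 42) dA = 231π.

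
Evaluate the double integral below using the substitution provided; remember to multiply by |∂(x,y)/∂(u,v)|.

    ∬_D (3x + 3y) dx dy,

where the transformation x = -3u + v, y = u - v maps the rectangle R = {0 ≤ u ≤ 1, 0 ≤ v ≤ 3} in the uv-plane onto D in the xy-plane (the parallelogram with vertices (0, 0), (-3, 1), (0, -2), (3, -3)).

Compute the Jacobian determinant of (x, y) with respect to (u, v):

    ∂(x,y)/∂(u,v) = | -3  1 | = (-3)(-1) - (1)(1) = 2.
                   | 1  -1 |

Its absolute value is |J| = 2 (the area scaling factor).

Substituting x = -3u + v, y = u - v into the integrand,

    3x + 3y → -6u,

so the integral becomes

    ∬_R (-6u) · |J| du dv = ∫_0^1 ∫_0^3 (-12u) dv du.

Inner (v): -36u.
Outer (u): -18.

Therefore ∬_D (3x + 3y) dx dy = -18.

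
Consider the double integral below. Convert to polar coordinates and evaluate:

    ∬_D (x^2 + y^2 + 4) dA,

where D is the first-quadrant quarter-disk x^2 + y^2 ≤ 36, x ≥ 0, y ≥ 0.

The region D is 0 ≤ r ≤ 6, 0 ≤ θ ≤ π/2 in polar coordinates, where x = r cos(θ), y = r sin(θ), and dA = r dr dθ.

Under the substitution, the integrand becomes r^2 + 4, so

    ∬_D (x^2 + y^2 + 4) dA = ∫_{0}^{π/2} ∫_{0}^{6} (r^2 + 4) · r dr dθ.

Inner integral (in r): ∫_{0}^{6} (r^2 + 4) · r dr = 396.

Outer integral (in θ): ∫_{0}^{π/2} (396) dθ = 198π.

Therefore ∬_D (x^2 + y^2 + 4) dA = 198π.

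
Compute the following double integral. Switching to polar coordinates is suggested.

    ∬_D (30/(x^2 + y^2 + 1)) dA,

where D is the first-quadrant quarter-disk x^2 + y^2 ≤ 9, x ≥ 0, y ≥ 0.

The region D is 0 ≤ r ≤ 3, 0 ≤ θ ≤ π/2 in polar coordinates, where x = r cos(θ), y = r sin(θ), and dA = r dr dθ.

Under the substitution, the integrand becomes 30/(r^2 + 1), so

    ∬_D (30/(x^2 + y^2 + 1)) dA = ∫_{0}^{π/2} ∫_{0}^{3} (30/(r^2 + 1)) · r dr dθ.

Inner integral (in r): ∫_{0}^{3} (30/(r^2 + 1)) · r dr = log(1000000000000000).

Outer integral (in θ): ∫_{0}^{π/2} (log(1000000000000000)) dθ = log(1000000000000000^(π/2)).

Therefore ∬_D (30/(x^2 + y^2 + 1)) dA = log(1000000000000000^(π/2)).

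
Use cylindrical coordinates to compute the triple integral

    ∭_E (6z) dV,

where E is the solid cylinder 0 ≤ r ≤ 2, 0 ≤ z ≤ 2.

In cylindrical coordinates, x = r cos(θ), y = r sin(θ), z = z, and dV = r dr dθ dz.

The integrand becomes 6z, so

    ∭_E (6z) dV = ∫_{0}^{2π} ∫_{0}^{2} ∫_{0}^{2} (6z) · r dz dr dθ.

Inner (z): 12r.
Middle (r from 0 to 2): 24.
Outer (θ): 48π.

Therefore the triple integral equals 48π.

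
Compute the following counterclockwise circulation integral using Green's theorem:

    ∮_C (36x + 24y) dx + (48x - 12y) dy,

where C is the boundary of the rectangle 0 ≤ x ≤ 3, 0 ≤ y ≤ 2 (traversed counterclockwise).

Green's theorem converts the closed line integral into a double integral over the enclosed region D:

    ∮_C P dx + Q dy = ∬_D (∂Q/∂x - ∂P/∂y) dA.

Here P = 36x + 24y, Q = 48x - 12y, so

    ∂Q/∂x = 48,    ∂P/∂y = 24,
    ∂Q/∂x - ∂P/∂y = 24.

D is the region 0 ≤ x ≤ 3, 0 ≤ y ≤ 2. Evaluating the double integral:

    ∬_D (24) dA = ∫_0^{3} ∫_0^{2} (24) dy dx.

Inner (y from 0 to 2): 48.
Outer (x from 0 to 3): 144.

Therefore ∮_C P dx + Q dy = 144.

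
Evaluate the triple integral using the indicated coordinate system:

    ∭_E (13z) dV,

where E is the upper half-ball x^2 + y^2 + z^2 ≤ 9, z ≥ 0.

In spherical coordinates, x = ρ sin(φ) cos(θ), y = ρ sin(φ) sin(θ), z = ρ cos(φ), and dV = ρ^2 sin(φ) dρ dφ dθ.

The integrand becomes 13ρ cos(φ), so

    ∭_E (13z) dV = ∫_{0}^{2π} ∫_{0}^{π/2} ∫_{0}^{3} (13ρ cos(φ)) · ρ^2 sin(φ) dρ dφ dθ.

Inner (ρ): 1053sin(2φ)/8.
Middle (φ): 1053/8.
Outer (θ): 1053π/4.

Therefore the triple integral equals 1053π/4.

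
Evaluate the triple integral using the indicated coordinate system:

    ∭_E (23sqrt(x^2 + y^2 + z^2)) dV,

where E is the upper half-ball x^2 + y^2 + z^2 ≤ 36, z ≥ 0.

In spherical coordinates, x = ρ sin(φ) cos(θ), y = ρ sin(φ) sin(θ), z = ρ cos(φ), and dV = ρ^2 sin(φ) dρ dφ dθ.

The integrand becomes 23ρ, so

    ∭_E (23sqrt(x^2 + y^2 + z^2)) dV = ∫_{0}^{2π} ∫_{0}^{π/2} ∫_{0}^{6} (23ρ) · ρ^2 sin(φ) dρ dφ dθ.

Inner (ρ): 7452sin(φ).
Middle (φ): 7452.
Outer (θ): 14904π.

Therefore the triple integral equals 14904π.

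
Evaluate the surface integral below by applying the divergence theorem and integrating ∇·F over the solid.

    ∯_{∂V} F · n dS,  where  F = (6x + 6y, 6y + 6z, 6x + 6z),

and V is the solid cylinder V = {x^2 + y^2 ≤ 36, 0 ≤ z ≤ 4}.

By the divergence theorem,

    ∯_{∂V} F · n dS = ∭_V (∇ · F) dV.

Compute the divergence:
    ∇ · F = ∂F_x/∂x + ∂F_y/∂y + ∂F_z/∂z = 6 + 6 + 6 = 18.

In cylindrical coordinates, x = r cos(θ), y = r sin(θ), z = z, dV = r dr dθ dz, with 0 ≤ r ≤ 6, 0 ≤ θ ≤ 2π, 0 ≤ z ≤ 4.

The integrand, after substitution and multiplying by the volume element, becomes (18) · r, so

    ∭_V (∇·F) dV = ∫_0^{2π} ∫_0^{6} ∫_0^{4} (18) · r dz dr dθ.

Inner (z from 0 to 4): 72r.
Middle (r from 0 to 6): 1296.
Outer (θ from 0 to 2π): 2592π.

Therefore ∯_{∂V} F · n dS = 2592π.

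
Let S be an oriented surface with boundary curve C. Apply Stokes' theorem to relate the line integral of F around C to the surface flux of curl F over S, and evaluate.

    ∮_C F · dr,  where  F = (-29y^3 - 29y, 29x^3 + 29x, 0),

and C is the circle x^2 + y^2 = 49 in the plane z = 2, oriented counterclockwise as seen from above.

Let S be the flat disk x^2 + y^2 ≤ 49 in the plane z = 2, with upward unit normal n̂ = ẑ. By Stokes' theorem,

    ∮_C F · dr = ∬_S (∇ × F) · n̂ dS = ∬_D (curl F)_z dA,

where D is the disk x^2 + y^2 ≤ 49.

Compute the curl of F = (-29y^3 - 29y, 29x^3 + 29x, 0):
    (∇ × F)_x = ∂F_z/∂y - ∂F_y/∂z = 0,
    (∇ × F)_y = ∂F_x/∂z - ∂F_z/∂x = 0,
    (∇ × F)_z = ∂F_y/∂x - ∂F_x/∂y = 87x^2 + 87y^2 + 58.

On z = 2, (curl F)_z = 87x^2 + 87y^2 + 58.

Convert to polar (x = r cos θ, y = r sin θ, dA = r dr dθ); the integrand becomes 87r^2 + 58, so

    ∬_D (curl F)_z dA = ∫_0^{2π} ∫_0^{7} (87r^2 + 58) · r dr dθ.

Inner (r from 0 to 7): 214571/4.
Outer (θ from 0 to 2π): 214571π/2.

Therefore ∮_C F · dr = 214571π/2.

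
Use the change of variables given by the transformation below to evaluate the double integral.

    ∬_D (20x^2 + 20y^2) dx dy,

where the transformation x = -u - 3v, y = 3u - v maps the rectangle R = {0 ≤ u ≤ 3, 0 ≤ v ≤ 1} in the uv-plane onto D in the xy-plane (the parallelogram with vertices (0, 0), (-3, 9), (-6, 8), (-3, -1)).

Compute the Jacobian determinant of (x, y) with respect to (u, v):

    ∂(x,y)/∂(u,v) = | -1  -3 | = (-1)(-1) - (-3)(3) = 10.
                   | 3  -1 |

Its absolute value is |J| = 10 (the area scaling factor).

Substituting x = -u - 3v, y = 3u - v into the integrand,

    20x^2 + 20y^2 → 200u^2 + 200v^2,

so the integral becomes

    ∬_R (200u^2 + 200v^2) · |J| du dv = ∫_0^3 ∫_0^1 (2000u^2 + 2000v^2) dv du.

Inner (v): 2000u^2 + 2000/3.
Outer (u): 20000.

Therefore ∬_D (20x^2 + 20y^2) dx dy = 20000.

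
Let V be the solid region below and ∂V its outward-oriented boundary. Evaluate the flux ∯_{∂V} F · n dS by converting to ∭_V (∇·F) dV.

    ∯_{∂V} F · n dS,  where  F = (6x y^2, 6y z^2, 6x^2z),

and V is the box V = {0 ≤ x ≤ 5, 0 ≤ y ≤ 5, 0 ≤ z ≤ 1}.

By the divergence theorem,

    ∯_{∂V} F · n dS = ∭_V (∇ · F) dV.

Compute the divergence:
    ∇ · F = ∂F_x/∂x + ∂F_y/∂y + ∂F_z/∂z = 6y^2 + 6z^2 + 6x^2 = 6x^2 + 6y^2 + 6z^2.

V is a rectangular box, so dV = dx dy dz with 0 ≤ x ≤ 5, 0 ≤ y ≤ 5, 0 ≤ z ≤ 1.

Integrate (6x^2 + 6y^2 + 6z^2) over V as an iterated integral:

    ∭_V (∇·F) dV = ∫_0^{5} ∫_0^{5} ∫_0^{1} (6x^2 + 6y^2 + 6z^2) dz dy dx.

Inner (z from 0 to 1): 6x^2 + 6y^2 + 2.
Middle (y from 0 to 5): 30x^2 + 260.
Outer (x from 0 to 5): 2550.

Therefore ∯_{∂V} F · n dS = 2550.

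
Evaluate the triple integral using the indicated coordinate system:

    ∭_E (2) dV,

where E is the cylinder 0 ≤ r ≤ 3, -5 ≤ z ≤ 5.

In cylindrical coordinates, x = r cos(θ), y = r sin(θ), z = z, and dV = r dr dθ dz.

The integrand becomes 2, so

    ∭_E (2) dV = ∫_{0}^{2π} ∫_{0}^{3} ∫_{-5}^{5} (2) · r dz dr dθ.

Inner (z): 20r.
Middle (r from 0 to 3): 90.
Outer (θ): 180π.

Therefore the triple integral equals 180π.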